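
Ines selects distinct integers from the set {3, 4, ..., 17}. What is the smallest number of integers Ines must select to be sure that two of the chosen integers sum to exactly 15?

Two chosen integers sum to 15 exactly when both halves of some pair {x, 15−x} with 3 ≤ x ≤ 15−x ≤ 12 are chosen — 5 such pairs.
The remaining 5 elements (those with no distinct partner in range) can never complete a 15-sum, so the worst case takes all of them and one from each pair: 5 + 5 = 10.
The 11th integer has to be the second member of some pair, so 10 + 1 = 11.

11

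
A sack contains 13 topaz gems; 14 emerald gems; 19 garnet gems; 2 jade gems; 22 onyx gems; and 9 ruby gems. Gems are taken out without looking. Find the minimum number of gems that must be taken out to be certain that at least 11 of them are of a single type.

52

The 6 types are the holes; the gems drawn are the pigeons.
To avoid 11 of any one type, the worst case takes at most 10 of each type, or every gem of a type that has fewer than 10.
That gives 10 + 10 + 10 + 2 + 10 + 9 = 51 gems with no type reaching 11.
The next gem forces some type to 11, so 51 + 1 = 52.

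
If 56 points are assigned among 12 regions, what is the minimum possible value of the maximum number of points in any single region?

By pigeonhole, the 12 regions are the holes and the 56 points are the pigeons.
If every region held at most 4 points, the total would be at most 12 × 4 = 48, which is less than 56.
So some region holds at least ⌈56/12⌉ = 5 points.

5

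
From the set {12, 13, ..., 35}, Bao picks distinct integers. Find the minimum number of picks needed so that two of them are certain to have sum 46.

Two chosen integers sum to 46 exactly when both halves of some pair {x, 46−x} with 12 ≤ x ≤ 46−x ≤ 34 are chosen — 11 such pairs.
The remaining 2 elements (those with no distinct partner in range) can never complete a 46-sum, so the worst case takes all of them and one from each pair: 2 + 11 = 13.
The 14th integer has to be the second member of some pair, so 13 + 1 = 14.

14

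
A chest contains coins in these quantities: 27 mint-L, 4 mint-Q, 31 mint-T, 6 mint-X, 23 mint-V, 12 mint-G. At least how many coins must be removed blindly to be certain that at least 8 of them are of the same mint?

39

Pigeonhole: put each drawn coin into a box by mint. The largest draw with every box below 8 takes min(count, 7) from each mint; mints with fewer than 7 contribute all they have.
Σ min(cᵢ, 7) = 7 + 4 + 7 + 6 + 7 + 7 = 38.
Draw number 38 + 1 = 39 must push one box to 8.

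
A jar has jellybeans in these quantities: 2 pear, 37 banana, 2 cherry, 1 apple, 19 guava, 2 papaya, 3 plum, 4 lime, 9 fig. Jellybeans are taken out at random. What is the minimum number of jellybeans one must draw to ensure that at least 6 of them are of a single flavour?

30

Put each drawn jellybean into a box by flavour. The largest draw with every box below 6 takes min(count, 5) from each flavour; flavours with fewer than 5 contribute all they have.
Σ min(cᵢ, 5) = 2 + 5 + 2 + 1 + 5 + 2 + 3 + 4 + 5 = 29.
Draw number 29 + 1 = 30 must push one box to 6.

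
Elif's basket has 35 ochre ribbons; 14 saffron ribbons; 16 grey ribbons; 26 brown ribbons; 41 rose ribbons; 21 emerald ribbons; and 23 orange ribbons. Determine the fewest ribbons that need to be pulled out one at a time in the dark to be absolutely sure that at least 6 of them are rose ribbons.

In the worst case for collecting rose ribbons, every non-rose ribbon comes out first.
There are 35 + 14 + 16 + 26 + 21 + 23 = 135 non-rose ribbons altogether.
After those, each further ribbon must be rose, so 135 + 6 = 141 draws guarantee 6 rose ribbons.

141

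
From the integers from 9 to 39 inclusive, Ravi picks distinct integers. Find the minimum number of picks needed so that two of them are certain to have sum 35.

23

Two chosen integers sum to 35 exactly when both halves of some pair {x, 35−x} with 9 ≤ x ≤ 35−x ≤ 26 are chosen — 9 such pairs.
The remaining 13 elements (those with no distinct partner in range) can never complete a 35-sum, so the worst case takes all of them and one from each pair: 13 + 9 = 22.
Pigeonhole: the 23rd integer has to be the second member of some pair, so 22 + 1 = 23.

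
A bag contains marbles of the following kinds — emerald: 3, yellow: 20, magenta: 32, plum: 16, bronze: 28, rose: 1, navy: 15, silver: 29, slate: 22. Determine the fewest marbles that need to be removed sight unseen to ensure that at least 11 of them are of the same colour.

By the pigeonhole principle, put each drawn marble into a box by colour. The largest draw with every box below 11 takes min(count, 10) from each colour; colours with fewer than 10 contribute all they have.
Σ min(cᵢ, 10) = 3 + 10 + 10 + 10 + 10 + 1 + 10 + 10 + 10 = 74.
Draw number 74 + 1 = 75 must push one box to 11.

75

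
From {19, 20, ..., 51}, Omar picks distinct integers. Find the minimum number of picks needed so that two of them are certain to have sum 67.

Two chosen integers sum to 67 exactly when both halves of some pair {x, 67−x} with 19 ≤ x ≤ 67−x ≤ 48 are chosen — 15 such pairs.
The remaining 3 elements (those with no distinct partner in range) can never complete a 67-sum, so the worst case takes all of them and one from each pair: 3 + 15 = 18.
Pigeonhole: the 19th integer has to be the second member of some pair, so 18 + 1 = 19.

19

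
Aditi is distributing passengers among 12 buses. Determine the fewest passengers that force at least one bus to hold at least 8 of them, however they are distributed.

With 84 passengers one could put exactly 7 in each of the 12 buses, and no bus would reach 8.
By the pigeonhole principle, one more passenger must land in a bus that already has 7, giving it 8.
So 12 × 7 + 1 = 85 passengers are required.

85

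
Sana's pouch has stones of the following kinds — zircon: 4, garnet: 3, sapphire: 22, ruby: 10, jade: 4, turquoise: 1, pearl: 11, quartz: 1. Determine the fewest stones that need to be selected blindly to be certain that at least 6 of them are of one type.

29

An adversary could hand out at most 5 stones per type (5 types run out sooner): 4 + 3 + 5 + 5 + 4 + 1 + 5 + 1 = 28 stones and still no type has 6.
One more stone lands in a type already at 5, so 29 draws are enough and 28 are not.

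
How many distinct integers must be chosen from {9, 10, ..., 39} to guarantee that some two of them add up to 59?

Two chosen integers sum to 59 exactly when both halves of some pair {x, 59−x} with 20 ≤ x ≤ 59−x ≤ 39 are chosen — 10 such pairs.
The remaining 11 elements (those with no distinct partner in range) can never complete a 59-sum, so the worst case takes all of them and one from each pair: 11 + 10 = 21.
By pigeonhole, the 22nd integer has to be the second member of some pair, so 21 + 1 = 22.

22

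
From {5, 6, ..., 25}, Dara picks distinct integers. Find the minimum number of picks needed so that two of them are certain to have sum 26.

Group the elements by complementary pair {x, 26−x}: {5,21}, {6,20}, {7,19}, …, giving 8 two-element pairs; the single value 13 (it cannot pair with itself since the integers are distinct); and 4 integers whose partner 26−x falls outside [5,25].
By the pigeonhole principle, treating each of those 13 groups as a pigeonhole, one can pick one integer per group — 13 integers — with no two summing to 26.
The 14th integer lands in an occupied pair, forcing a sum of 26.

14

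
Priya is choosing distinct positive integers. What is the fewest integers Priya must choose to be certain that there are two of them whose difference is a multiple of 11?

12

Integers whose pairwise differences are multiples of 11 are exactly those sharing a remainder mod 11. The 11 residue classes mod 11 are the pigeonholes.
With 11 integers one could put 1 in each residue class and have no class reach 2.
The 12th integer pushes some class to 2, so 11·1 + 1 = 12.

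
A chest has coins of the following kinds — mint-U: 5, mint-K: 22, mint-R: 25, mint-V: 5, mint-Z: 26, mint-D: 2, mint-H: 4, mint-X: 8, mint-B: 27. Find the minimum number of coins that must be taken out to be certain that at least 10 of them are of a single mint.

The 9 mints are the holes; the coins drawn are the pigeons.
To avoid 10 of any one mint, the worst case takes at most 9 of each mint, or every coin of a mint that has fewer than 9.
That gives 5 + 9 + 9 + 5 + 9 + 2 + 4 + 8 + 9 = 60 coins with no mint reaching 10.
The next coin forces some mint to 10, so 60 + 1 = 61.

61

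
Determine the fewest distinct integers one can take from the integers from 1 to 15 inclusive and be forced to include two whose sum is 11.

Two chosen integers sum to 11 exactly when both halves of some pair {x, 11−x} with 1 ≤ x ≤ 11−x ≤ 10 are chosen — 5 such pairs.
The remaining 5 elements (those with no distinct partner in range) can never complete a 11-sum, so the worst case takes all of them and one from each pair: 5 + 5 = 10.
By the pigeonhole principle, the 11th integer has to be the second member of some pair, so 10 + 1 = 11.

11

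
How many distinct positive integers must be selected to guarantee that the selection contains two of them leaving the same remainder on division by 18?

Pigeonhole: the 18 residue classes mod 18 are the pigeonholes.
With 18 integers one could put 1 in each residue class and have no class reach 2.
The 19th integer pushes some class to 2, so 18·1 + 1 = 19.

19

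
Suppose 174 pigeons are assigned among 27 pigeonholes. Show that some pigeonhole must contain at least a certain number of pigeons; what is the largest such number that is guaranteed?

The 27 pigeonholes are the holes and the 174 pigeons are the pigeons.
If every pigeonhole held at most 6 pigeons, the total would be at most 27 × 6 = 162, which is less than 174.
So some pigeonhole holds at least ⌈174/27⌉ = 7 pigeons.

7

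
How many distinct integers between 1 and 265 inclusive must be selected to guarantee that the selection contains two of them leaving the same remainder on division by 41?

42

By pigeonhole, the 41 residue classes mod 41 are the pigeonholes.
With 41 integers one could put 1 in each residue class and have no class reach 2.
The 42nd integer pushes some class to 2, so 41·1 + 1 = 42.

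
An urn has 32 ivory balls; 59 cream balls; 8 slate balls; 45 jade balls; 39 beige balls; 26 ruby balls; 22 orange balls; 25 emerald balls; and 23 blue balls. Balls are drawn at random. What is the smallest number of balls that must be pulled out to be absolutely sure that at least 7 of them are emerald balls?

In the worst case for collecting emerald balls, every non-emerald ball comes out first.
There are 32 + 59 + 8 + 45 + 39 + 26 + 22 + 23 = 254 non-emerald balls altogether.
After those, each further ball must be emerald, so 254 + 7 = 261 draws guarantee 7 emerald balls.

261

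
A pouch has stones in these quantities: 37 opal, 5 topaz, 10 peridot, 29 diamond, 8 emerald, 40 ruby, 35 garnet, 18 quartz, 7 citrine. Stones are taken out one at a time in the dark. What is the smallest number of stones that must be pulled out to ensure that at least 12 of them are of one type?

86

An adversary could hand out at most 11 stones per type (4 types run out sooner): 11 + 5 + 10 + 11 + 8 + 11 + 11 + 11 + 7 = 85 stones and still no type has 12.
By pigeonhole, one more stone lands in a type already at 11, so 86 draws are enough and 85 are not.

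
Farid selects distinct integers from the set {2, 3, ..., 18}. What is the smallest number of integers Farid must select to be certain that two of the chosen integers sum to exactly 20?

Group the elements by complementary pair {x, 20−x}: {2,18}, {3,17}, {4,16}, …, giving 8 two-element pairs and the single value 10 (it cannot pair with itself since the integers are distinct).
By the pigeonhole principle, treating each of those 9 groups as a pigeonhole, one can pick one integer per group — 9 integers — with no two summing to 20.
The 10th integer lands in an occupied pair, forcing a sum of 20.

10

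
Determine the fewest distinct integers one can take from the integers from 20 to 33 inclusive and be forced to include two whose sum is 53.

8

Group the elements by complementary pair {x, 53−x}: {20,33}, {21,32}, {22,31}, …, giving 7 two-element pairs.
Treating each of those 7 groups as a pigeonhole, one can pick one integer per group — 7 integers — with no two summing to 53.
The 8th integer lands in an occupied pair, forcing a sum of 53.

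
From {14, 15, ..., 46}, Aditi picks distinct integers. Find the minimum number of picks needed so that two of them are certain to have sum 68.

Two chosen integers sum to 68 exactly when both halves of some pair {x, 68−x} with 22 ≤ x ≤ 68−x ≤ 46 are chosen — 12 such pairs.
The remaining 9 elements (those with no distinct partner in range) can never complete a 68-sum, so the worst case takes all of them and one from each pair: 9 + 12 = 21.
By pigeonhole, the 22nd integer has to be the second member of some pair, so 21 + 1 = 22.

22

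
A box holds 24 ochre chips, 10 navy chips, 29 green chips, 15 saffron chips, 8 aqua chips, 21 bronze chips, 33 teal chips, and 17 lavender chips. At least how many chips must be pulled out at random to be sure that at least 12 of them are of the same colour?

The 8 colours are the holes; the chips drawn are the pigeons.
To avoid 12 of any one colour, the worst case takes at most 11 of each colour, or every chip of a colour that has fewer than 11.
That gives 11 + 10 + 11 + 11 + 8 + 11 + 11 + 11 = 84 chips with no colour reaching 12.
The next chip forces some colour to 12, so 84 + 1 = 85.

85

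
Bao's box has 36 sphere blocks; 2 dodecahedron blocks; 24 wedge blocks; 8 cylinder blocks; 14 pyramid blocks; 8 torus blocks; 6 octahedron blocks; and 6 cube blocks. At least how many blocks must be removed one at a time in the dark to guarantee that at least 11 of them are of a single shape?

By the pigeonhole principle, the 8 shapes are the holes; the blocks drawn are the pigeons.
To avoid 11 of any one shape, the worst case takes at most 10 of each shape, or every block of a shape that has fewer than 10.
That gives 10 + 2 + 10 + 8 + 10 + 8 + 6 + 6 = 60 blocks with no shape reaching 11.
The next block forces some shape to 11, so 60 + 1 = 61.

61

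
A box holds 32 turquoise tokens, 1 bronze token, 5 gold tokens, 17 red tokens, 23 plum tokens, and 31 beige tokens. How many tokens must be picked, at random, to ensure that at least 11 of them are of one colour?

47

An adversary could hand out at most 10 tokens per colour (bronze, gold run out sooner): 10 + 1 + 5 + 10 + 10 + 10 = 46 tokens and still no colour has 11.
One more token lands in a colour already at 10, so 47 draws are enough and 46 are not.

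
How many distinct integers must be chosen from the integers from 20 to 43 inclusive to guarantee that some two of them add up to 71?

17

A set avoiding the sum 71 can contain at most one of each pair {x, 71−x}, plus the 8 elements whose complement lies outside the range.
The integers 20, …, 35 (16 of them) are such a set: any two sum to at least 20+21 = 41 and at most 34+35 = 69 < 71.
Any 17th integer completes one of the 8 pairs, so 17 choices force a sum of 71.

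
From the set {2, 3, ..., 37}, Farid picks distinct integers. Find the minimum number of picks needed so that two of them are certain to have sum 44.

Two chosen integers sum to 44 exactly when both halves of some pair {x, 44−x} with 7 ≤ x ≤ 44−x ≤ 37 are chosen — 15 such pairs.
The remaining 6 elements (those with no distinct partner in range) can never complete a 44-sum, so the worst case takes all of them and one from each pair: 6 + 15 = 21.
The 22nd integer has to be the second member of some pair, so 21 + 1 = 22.

22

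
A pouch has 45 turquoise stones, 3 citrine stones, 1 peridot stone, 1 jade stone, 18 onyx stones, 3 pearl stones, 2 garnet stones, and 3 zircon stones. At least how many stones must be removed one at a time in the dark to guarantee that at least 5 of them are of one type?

An adversary could hand out at most 4 stones per type (6 types run out sooner): 4 + 3 + 1 + 1 + 4 + 3 + 2 + 3 = 21 stones and still no type has 5.
Pigeonhole: one more stone lands in a type already at 4, so 22 draws are enough and 21 are not.

22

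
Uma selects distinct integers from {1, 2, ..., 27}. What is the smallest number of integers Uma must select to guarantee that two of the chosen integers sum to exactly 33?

Two chosen integers sum to 33 exactly when both halves of some pair {x, 33−x} with 6 ≤ x ≤ 33−x ≤ 27 are chosen — 11 such pairs.
The remaining 5 elements (those with no distinct partner in range) can never complete a 33-sum, so the worst case takes all of them and one from each pair: 5 + 11 = 16.
Pigeonhole: the 17th integer has to be the second member of some pair, so 16 + 1 = 17.

17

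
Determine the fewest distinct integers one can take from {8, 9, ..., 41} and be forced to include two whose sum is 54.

A set avoiding the sum 54 can contain at most one of each pair {x, 54−x}, plus the 6 elements whose complement lies outside the range or equal to its own complement.
The integers 8, …, 27 (20 of them) are such a set: any two sum to at least 8+9 = 17 and at most 26+27 = 53 < 54.
Any 21st integer completes one of the 14 pairs, so 21 choices force a sum of 54.

21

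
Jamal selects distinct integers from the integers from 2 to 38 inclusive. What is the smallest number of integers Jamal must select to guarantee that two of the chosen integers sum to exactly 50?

25

A set avoiding the sum 50 can contain at most one of each pair {x, 50−x}, plus the 11 elements whose complement lies outside the range or equal to its own complement.
The integers 2, …, 25 (24 of them) are such a set: any two sum to at least 2+3 = 5 and at most 24+25 = 49 < 50.
By pigeonhole, any 25th integer completes one of the 13 pairs, so 25 choices force a sum of 50.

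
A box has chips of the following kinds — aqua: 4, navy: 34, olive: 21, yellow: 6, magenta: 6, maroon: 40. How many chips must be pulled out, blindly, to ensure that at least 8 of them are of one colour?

An adversary could hand out at most 7 chips per colour (aqua, yellow, magenta run out sooner): 4 + 7 + 7 + 6 + 6 + 7 = 37 chips and still no colour has 8.
By pigeonhole, one more chip lands in a colour already at 7, so 38 draws are enough and 37 are not.

38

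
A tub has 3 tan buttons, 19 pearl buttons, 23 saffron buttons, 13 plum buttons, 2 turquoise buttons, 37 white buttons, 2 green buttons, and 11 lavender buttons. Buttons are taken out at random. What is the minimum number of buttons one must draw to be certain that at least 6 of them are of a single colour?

33

An adversary could hand out at most 5 buttons per colour (tan, turquoise, green run out sooner): 3 + 5 + 5 + 5 + 2 + 5 + 2 + 5 = 32 buttons and still no colour has 6.
By the pigeonhole principle, one more button lands in a colour already at 5, so 33 draws are enough and 32 are not.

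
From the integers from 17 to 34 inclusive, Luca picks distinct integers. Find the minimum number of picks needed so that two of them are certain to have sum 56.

13

Group the elements by complementary pair {x, 56−x}: {22,34}, {23,33}, {24,32}, …, giving 6 two-element pairs, the single value 28 (it cannot pair with itself since the integers are distinct), and 5 integers whose partner 56−x falls outside [17,34].
Treating each of those 12 groups as a pigeonhole, one can pick one integer per group — 12 integers — with no two summing to 56.
The 13th integer lands in an occupied pair, forcing a sum of 56.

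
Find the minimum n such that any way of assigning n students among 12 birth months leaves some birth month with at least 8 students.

85

With 84 students one could put exactly 7 in each of the 12 birth months, and no birth month would reach 8.
Pigeonhole: one more student must land in a birth month that already has 7, giving it 8.
So 12 × 7 + 1 = 85 students are required.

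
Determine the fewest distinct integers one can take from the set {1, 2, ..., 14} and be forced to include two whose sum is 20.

11

A set avoiding the sum 20 can contain at most one of each pair {x, 20−x}, plus the 6 elements whose complement lies outside the range or equal to its own complement.
The integers 1, …, 10 (10 of them) are such a set: any two sum to at least 1+2 = 3 and at most 9+10 = 19 < 20.
Pigeonhole: any 11th integer completes one of the 4 pairs, so 11 choices force a sum of 20.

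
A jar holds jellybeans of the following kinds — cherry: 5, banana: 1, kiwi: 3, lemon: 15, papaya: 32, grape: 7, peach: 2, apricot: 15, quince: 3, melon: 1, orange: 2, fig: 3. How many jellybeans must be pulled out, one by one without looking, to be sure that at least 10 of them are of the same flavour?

By pigeonhole, put each drawn jellybean into a box by flavour. The largest draw with every box below 10 takes min(count, 9) from each flavour; flavours with fewer than 9 contribute all they have.
Σ min(cᵢ, 9) = 5 + 1 + 3 + 9 + 9 + 7 + 2 + 9 + 3 + 1 + 2 + 3 = 54.
Draw number 54 + 1 = 55 must push one box to 10.

55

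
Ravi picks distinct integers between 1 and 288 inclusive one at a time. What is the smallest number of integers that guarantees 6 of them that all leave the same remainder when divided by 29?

By the pigeonhole principle, the 29 residue classes mod 29 are the pigeonholes.
With 145 integers one could put 5 in each residue class and have no class reach 6.
The 146th integer pushes some class to 6, so 29·5 + 1 = 146.

146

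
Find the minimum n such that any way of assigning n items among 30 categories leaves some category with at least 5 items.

With 120 items one could put exactly 4 in each of the 30 categories, and no category would reach 5.
One more item must land in a category that already has 4, giving it 5.
So 30 × 4 + 1 = 121 items are required.

121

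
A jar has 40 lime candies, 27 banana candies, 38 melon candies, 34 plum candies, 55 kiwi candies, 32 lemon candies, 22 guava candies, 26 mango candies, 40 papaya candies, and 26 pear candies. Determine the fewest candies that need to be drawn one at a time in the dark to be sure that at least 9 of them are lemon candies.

In the worst case for collecting lemon candies, every non-lemon candy comes out first.
There are 40 + 27 + 38 + 34 + 55 + 22 + 26 + 40 + 26 = 308 non-lemon candies altogether.
After those, each further candy must be lemon, so 308 + 9 = 317 draws guarantee 9 lemon candies.

317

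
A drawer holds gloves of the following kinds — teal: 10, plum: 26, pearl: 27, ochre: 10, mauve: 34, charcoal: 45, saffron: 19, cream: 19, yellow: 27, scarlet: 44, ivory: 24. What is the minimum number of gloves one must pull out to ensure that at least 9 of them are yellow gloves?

In the worst case for collecting yellow gloves, every non-yellow glove comes out first.
There are 10 + 26 + 27 + 10 + 34 + 45 + 19 + 19 + 44 + 24 = 258 non-yellow gloves altogether.
After those, each further glove must be yellow, so 258 + 9 = 267 draws guarantee 9 yellow gloves.

267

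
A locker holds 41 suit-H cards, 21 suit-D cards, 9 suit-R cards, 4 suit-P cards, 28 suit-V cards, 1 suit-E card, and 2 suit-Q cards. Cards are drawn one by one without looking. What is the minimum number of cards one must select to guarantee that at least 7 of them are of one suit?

32

By the pigeonhole principle, the 7 suits are the holes; the cards drawn are the pigeons.
To avoid 7 of any one suit, the worst case takes at most 6 of each suit, or every card of a suit that has fewer than 6.
That gives 6 + 6 + 6 + 4 + 6 + 1 + 2 = 31 cards with no suit reaching 7.
The next card forces some suit to 7, so 31 + 1 = 32.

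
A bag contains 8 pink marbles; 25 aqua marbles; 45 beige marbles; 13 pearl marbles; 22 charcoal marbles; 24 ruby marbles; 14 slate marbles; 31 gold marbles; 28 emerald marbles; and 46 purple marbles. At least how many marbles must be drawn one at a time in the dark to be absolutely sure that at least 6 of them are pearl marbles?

249

In the worst case for collecting pearl marbles, every non-pearl marble comes out first.
There are 8 + 25 + 45 + 22 + 24 + 14 + 31 + 28 + 46 = 243 non-pearl marbles altogether.
After those, each further marble must be pearl, so 243 + 6 = 249 draws guarantee 6 pearl marbles.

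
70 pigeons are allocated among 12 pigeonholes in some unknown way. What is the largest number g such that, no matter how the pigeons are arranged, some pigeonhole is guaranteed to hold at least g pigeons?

The 12 pigeonholes are the holes and the 70 pigeons are the pigeons.
If every pigeonhole held at most 5 pigeons, the total would be at most 12 × 5 = 60, which is less than 70.
So some pigeonhole holds at least ⌈70/12⌉ = 6 pigeons.

6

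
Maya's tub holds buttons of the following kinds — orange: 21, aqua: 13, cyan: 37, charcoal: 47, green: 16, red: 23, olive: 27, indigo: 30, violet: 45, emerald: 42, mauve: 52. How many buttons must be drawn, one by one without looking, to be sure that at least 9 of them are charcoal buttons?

315

In the worst case for collecting charcoal buttons, every non-charcoal button comes out first.
There are 21 + 13 + 37 + 16 + 23 + 27 + 30 + 45 + 42 + 52 = 306 non-charcoal buttons altogether.
After those, each further button must be charcoal, so 306 + 9 = 315 draws guarantee 9 charcoal buttons.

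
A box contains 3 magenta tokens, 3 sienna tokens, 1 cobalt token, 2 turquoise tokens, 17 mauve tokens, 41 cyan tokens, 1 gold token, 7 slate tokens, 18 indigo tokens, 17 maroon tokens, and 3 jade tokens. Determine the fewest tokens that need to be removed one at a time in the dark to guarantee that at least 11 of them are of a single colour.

61

By the pigeonhole principle, the 11 colours are the holes; the tokens drawn are the pigeons.
To avoid 11 of any one colour, the worst case takes at most 10 of each colour, or every token of a colour that has fewer than 10.
That gives 3 + 3 + 1 + 2 + 10 + 10 + 1 + 7 + 10 + 10 + 3 = 60 tokens with no colour reaching 11.
The next token forces some colour to 11, so 60 + 1 = 61.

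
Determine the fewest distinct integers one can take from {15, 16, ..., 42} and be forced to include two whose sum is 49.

19

Group the elements by complementary pair {x, 49−x}: {15,34}, {16,33}, {17,32}, …, giving 10 two-element pairs and 8 integers whose partner 49−x falls outside [15,42].
Treating each of those 18 groups as a pigeonhole, one can pick one integer per group — 18 integers — with no two summing to 49.
The 19th integer lands in an occupied pair, forcing a sum of 49.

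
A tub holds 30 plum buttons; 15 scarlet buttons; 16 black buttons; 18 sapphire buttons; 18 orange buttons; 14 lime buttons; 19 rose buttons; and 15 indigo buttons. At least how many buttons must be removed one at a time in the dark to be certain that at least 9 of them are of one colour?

Put each drawn button into a box by colour. The largest draw with every box below 9 takes min(count, 8) from each colour.
Σ min(cᵢ, 8) = 8 + 8 + 8 + 8 + 8 + 8 + 8 + 8 = 64.
Draw number 64 + 1 = 65 must push one box to 9.

65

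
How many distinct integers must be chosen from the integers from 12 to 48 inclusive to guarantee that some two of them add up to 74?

27

Group the elements by complementary pair {x, 74−x}: {26,48}, {27,47}, {28,46}, …, giving 11 two-element pairs, the single value 37 (it cannot pair with itself since the integers are distinct), and 14 integers whose partner 74−x falls outside [12,48].
Pigeonhole: treating each of those 26 groups as a pigeonhole, one can pick one integer per group — 26 integers — with no two summing to 74.
The 27th integer lands in an occupied pair, forcing a sum of 74.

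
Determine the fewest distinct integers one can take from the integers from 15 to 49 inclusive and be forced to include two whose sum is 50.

26

A set avoiding the sum 50 can contain at most one of each pair {x, 50−x}, plus the 15 elements whose complement lies outside the range or equal to its own complement.
The integers 25, …, 49 (25 of them) are such a set: any two sum to at least 25+26 = 51 > 50.
Any 26th integer completes one of the 10 pairs, so 26 choices force a sum of 50.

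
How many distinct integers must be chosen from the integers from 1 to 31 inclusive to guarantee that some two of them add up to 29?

Two chosen integers sum to 29 exactly when both halves of some pair {x, 29−x} with 1 ≤ x ≤ 29−x ≤ 28 are chosen — 14 such pairs.
The remaining 3 elements (those with no distinct partner in range) can never complete a 29-sum, so the worst case takes all of them and one from each pair: 3 + 14 = 17.
Pigeonhole: the 18th integer has to be the second member of some pair, so 17 + 1 = 18.

18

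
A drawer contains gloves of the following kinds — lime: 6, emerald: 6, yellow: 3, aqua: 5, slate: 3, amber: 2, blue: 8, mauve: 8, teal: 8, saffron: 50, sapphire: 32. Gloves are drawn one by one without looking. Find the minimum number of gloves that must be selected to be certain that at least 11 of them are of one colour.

By pigeonhole, the 11 colours are the holes; the gloves drawn are the pigeons.
To avoid 11 of any one colour, the worst case takes at most 10 of each colour, or every glove of a colour that has fewer than 10.
That gives 6 + 6 + 3 + 5 + 3 + 2 + 8 + 8 + 8 + 10 + 10 = 69 gloves with no colour reaching 11.
The next glove forces some colour to 11, so 69 + 1 = 70.

70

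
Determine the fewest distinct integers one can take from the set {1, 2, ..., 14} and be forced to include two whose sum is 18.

10

Two chosen integers sum to 18 exactly when both halves of some pair {x, 18−x} with 4 ≤ x ≤ 18−x ≤ 14 are chosen — 5 such pairs.
The remaining 4 elements (those with no distinct partner in range) can never complete a 18-sum, so the worst case takes all of them and one from each pair: 4 + 5 = 9.
Pigeonhole: the 10th integer has to be the second member of some pair, so 9 + 1 = 10.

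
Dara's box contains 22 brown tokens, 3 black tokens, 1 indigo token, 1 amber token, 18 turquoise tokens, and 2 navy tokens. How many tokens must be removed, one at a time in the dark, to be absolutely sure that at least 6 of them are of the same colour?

By the pigeonhole principle, put each drawn token into a box by colour. The largest draw with every box below 6 takes min(count, 5) from each colour; colours with fewer than 5 contribute all they have.
Σ min(cᵢ, 5) = 5 + 3 + 1 + 1 + 5 + 2 = 17.
Draw number 17 + 1 = 18 must push one box to 6.

18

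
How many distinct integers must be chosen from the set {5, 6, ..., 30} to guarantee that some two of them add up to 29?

A set avoiding the sum 29 can contain at most one of each pair {x, 29−x}, plus the 6 elements whose complement lies outside the range.
The integers 15, …, 30 (16 of them) are such a set: any two sum to at least 15+16 = 31 > 29.
Any 17th integer completes one of the 10 pairs, so 17 choices force a sum of 29.

17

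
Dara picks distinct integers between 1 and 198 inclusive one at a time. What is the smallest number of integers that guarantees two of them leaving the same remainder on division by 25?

Pigeonhole: the 25 residue classes mod 25 are the pigeonholes.
With 25 integers one could put 1 in each residue class and have no class reach 2.
The 26th integer pushes some class to 2, so 25·1 + 1 = 26.

26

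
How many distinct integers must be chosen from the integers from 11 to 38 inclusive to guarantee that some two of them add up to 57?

19

Two chosen integers sum to 57 exactly when both halves of some pair {x, 57−x} with 19 ≤ x ≤ 57−x ≤ 38 are chosen — 10 such pairs.
The remaining 8 elements (those with no distinct partner in range) can never complete a 57-sum, so the worst case takes all of them and one from each pair: 8 + 10 = 18.
The 19th integer has to be the second member of some pair, so 18 + 1 = 19.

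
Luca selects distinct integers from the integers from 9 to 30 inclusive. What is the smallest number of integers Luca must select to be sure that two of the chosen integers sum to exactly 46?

Group the elements by complementary pair {x, 46−x}: {16,30}, {17,29}, {18,28}, …, giving 7 two-element pairs; the single value 23 (it cannot pair with itself since the integers are distinct); and 7 integers whose partner 46−x falls outside [9,30].
By pigeonhole, treating each of those 15 groups as a pigeonhole, one can pick one integer per group — 15 integers — with no two summing to 46.
The 16th integer lands in an occupied pair, forcing a sum of 46.

16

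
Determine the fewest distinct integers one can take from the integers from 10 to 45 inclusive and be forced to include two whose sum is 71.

27

Two chosen integers sum to 71 exactly when both halves of some pair {x, 71−x} with 26 ≤ x ≤ 71−x ≤ 45 are chosen — 10 such pairs.
The remaining 16 elements (those with no distinct partner in range) can never complete a 71-sum, so the worst case takes all of them and one from each pair: 16 + 10 = 26.
The 27th integer has to be the second member of some pair, so 26 + 1 = 27.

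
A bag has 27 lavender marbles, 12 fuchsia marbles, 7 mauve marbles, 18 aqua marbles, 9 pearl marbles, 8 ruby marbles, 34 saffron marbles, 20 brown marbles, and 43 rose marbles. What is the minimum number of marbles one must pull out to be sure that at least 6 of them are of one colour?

Pigeonhole: the 9 colours are the holes; the marbles drawn are the pigeons.
To avoid 6 of any one colour, the worst case takes at most 5 of each colour.
That gives 5 + 5 + 5 + 5 + 5 + 5 + 5 + 5 + 5 = 45 marbles with no colour reaching 6.
The next marble forces some colour to 6, so 45 + 1 = 46.

46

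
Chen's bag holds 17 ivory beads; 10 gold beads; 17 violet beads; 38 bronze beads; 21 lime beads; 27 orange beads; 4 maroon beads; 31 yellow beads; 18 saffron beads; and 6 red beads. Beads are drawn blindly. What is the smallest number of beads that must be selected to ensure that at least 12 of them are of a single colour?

An adversary could hand out at most 11 beads per colour (gold, maroon, red run out sooner): 11 + 10 + 11 + 11 + 11 + 11 + 4 + 11 + 11 + 6 = 97 beads and still no colour has 12.
By pigeonhole, one more bead lands in a colour already at 11, so 98 draws are enough and 97 are not.

98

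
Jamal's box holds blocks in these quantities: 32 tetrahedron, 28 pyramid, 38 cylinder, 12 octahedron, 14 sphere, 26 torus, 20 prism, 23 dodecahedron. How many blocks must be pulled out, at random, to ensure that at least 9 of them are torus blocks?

In the worst case for collecting torus blocks, every non-torus block comes out first.
There are 32 + 28 + 38 + 12 + 14 + 20 + 23 = 167 non-torus blocks altogether.
After those, each further block must be torus, so 167 + 9 = 176 draws guarantee 9 torus blocks.

176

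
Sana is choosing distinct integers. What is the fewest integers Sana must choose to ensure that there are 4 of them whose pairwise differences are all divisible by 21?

Integers whose pairwise differences are multiples of 21 are exactly those sharing a remainder mod 21. By pigeonhole, the 21 residue classes mod 21 are the pigeonholes.
With 63 integers one could put 3 in each residue class and have no class reach 4.
The 64th integer pushes some class to 4, so 21·3 + 1 = 64.

64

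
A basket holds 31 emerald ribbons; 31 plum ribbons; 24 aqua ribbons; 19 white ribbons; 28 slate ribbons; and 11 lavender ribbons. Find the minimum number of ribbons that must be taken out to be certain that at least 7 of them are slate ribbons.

123

In the worst case for collecting slate ribbons, every non-slate ribbon comes out first.
There are 31 + 31 + 24 + 19 + 11 = 116 non-slate ribbons altogether.
After those, each further ribbon must be slate, so 116 + 7 = 123 draws guarantee 7 slate ribbons.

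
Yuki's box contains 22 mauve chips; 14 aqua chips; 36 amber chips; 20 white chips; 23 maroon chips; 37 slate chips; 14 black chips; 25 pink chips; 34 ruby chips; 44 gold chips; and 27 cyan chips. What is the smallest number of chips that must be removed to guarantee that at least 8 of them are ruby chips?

270

In the worst case for collecting ruby chips, every non-ruby chip comes out first.
There are 22 + 14 + 36 + 20 + 23 + 37 + 14 + 25 + 44 + 27 = 262 non-ruby chips altogether.
After those, each further chip must be ruby, so 262 + 8 = 270 draws guarantee 8 ruby chips.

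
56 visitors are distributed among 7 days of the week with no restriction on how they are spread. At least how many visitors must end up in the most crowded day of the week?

By pigeonhole, the 7 days of the week are the holes and the 56 visitors are the pigeons.
If every day of the week held at most 7 visitors, the total would be at most 7 × 7 = 49, which is less than 56.
So some day of the week holds at least ⌈56/7⌉ = 8 visitors.

8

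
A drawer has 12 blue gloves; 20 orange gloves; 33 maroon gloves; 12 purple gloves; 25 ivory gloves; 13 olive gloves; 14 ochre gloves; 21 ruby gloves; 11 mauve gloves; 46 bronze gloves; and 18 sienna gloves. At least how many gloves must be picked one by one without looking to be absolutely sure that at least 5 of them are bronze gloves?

184

In the worst case for collecting bronze gloves, every non-bronze glove comes out first.
There are 12 + 20 + 33 + 12 + 25 + 13 + 14 + 21 + 11 + 18 = 179 non-bronze gloves altogether.
After those, each further glove must be bronze, so 179 + 5 = 184 draws guarantee 5 bronze gloves.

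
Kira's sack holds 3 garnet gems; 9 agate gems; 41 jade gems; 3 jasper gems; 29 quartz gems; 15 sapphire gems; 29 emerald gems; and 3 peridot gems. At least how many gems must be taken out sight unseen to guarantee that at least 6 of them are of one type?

Put each drawn gem into a box by type. The largest draw with every box below 6 takes min(count, 5) from each type; types with fewer than 5 contribute all they have.
Σ min(cᵢ, 5) = 3 + 5 + 5 + 3 + 5 + 5 + 5 + 3 = 34.
Draw number 34 + 1 = 35 must push one box to 6.

35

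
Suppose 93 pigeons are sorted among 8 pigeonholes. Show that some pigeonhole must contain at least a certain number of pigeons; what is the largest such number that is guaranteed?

12

The 8 pigeonholes are the holes and the 93 pigeons are the pigeons.
If every pigeonhole held at most 11 pigeons, the total would be at most 8 × 11 = 88, which is less than 93.
So some pigeonhole holds at least ⌈93/8⌉ = 12 pigeons.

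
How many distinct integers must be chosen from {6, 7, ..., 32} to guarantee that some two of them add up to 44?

18

A set avoiding the sum 44 can contain at most one of each pair {x, 44−x}, plus the 7 elements whose complement lies outside the range or equal to its own complement.
The integers 6, …, 22 (17 of them) are such a set: any two sum to at least 6+7 = 13 and at most 21+22 = 43 < 44.
Any 18th integer completes one of the 10 pairs, so 18 choices force a sum of 44.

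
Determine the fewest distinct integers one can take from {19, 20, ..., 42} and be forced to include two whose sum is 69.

17

Two chosen integers sum to 69 exactly when both halves of some pair {x, 69−x} with 27 ≤ x ≤ 69−x ≤ 42 are chosen — 8 such pairs.
The remaining 8 elements (those with no distinct partner in range) can never complete a 69-sum, so the worst case takes all of them and one from each pair: 8 + 8 = 16.
The 17th integer has to be the second member of some pair, so 16 + 1 = 17.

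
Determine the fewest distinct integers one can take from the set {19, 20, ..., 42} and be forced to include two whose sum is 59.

14

A set avoiding the sum 59 can contain at most one of each pair {x, 59−x}, plus the 2 elements whose complement lies outside the range.
The integers 30, …, 42 (13 of them) are such a set: any two sum to at least 30+31 = 61 > 59.
Pigeonhole: any 14th integer completes one of the 11 pairs, so 14 choices force a sum of 59.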